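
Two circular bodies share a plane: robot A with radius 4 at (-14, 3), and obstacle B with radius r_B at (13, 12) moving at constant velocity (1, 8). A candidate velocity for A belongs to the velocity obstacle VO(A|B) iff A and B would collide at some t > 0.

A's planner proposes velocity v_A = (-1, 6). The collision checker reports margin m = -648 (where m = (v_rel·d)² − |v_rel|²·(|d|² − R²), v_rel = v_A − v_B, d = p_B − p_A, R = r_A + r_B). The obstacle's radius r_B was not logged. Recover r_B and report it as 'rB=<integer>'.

m = -648
d = (27, 9);  v_rel = (-2, -2),  |v_rel|² = 8
v_rel×d = (-2)·(9) − (-2)·(27) = 36
since m = R²·8 − 36²:  R² = (1296 + -648) / 8 = 81
R = √81 = 9  ⇒  r_B = 9 − 4 = 5

rB=5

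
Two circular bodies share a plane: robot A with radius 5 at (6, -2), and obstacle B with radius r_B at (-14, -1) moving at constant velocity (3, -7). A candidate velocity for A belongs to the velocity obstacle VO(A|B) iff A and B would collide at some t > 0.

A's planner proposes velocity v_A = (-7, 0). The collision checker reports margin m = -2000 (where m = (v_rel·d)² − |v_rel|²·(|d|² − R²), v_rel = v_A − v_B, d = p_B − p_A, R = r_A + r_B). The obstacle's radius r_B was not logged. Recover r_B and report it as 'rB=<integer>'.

m = -2000
d = (-20, 1);  v_rel = (-10, 7),  |v_rel|² = 149
v_rel×d = (-10)·(1) − (7)·(-20) = 130
since m = R²·149 − 130²:  R² = (16900 + -2000) / 149 = 100
R = √100 = 10  ⇒  r_B = 10 − 5 = 5

rB=5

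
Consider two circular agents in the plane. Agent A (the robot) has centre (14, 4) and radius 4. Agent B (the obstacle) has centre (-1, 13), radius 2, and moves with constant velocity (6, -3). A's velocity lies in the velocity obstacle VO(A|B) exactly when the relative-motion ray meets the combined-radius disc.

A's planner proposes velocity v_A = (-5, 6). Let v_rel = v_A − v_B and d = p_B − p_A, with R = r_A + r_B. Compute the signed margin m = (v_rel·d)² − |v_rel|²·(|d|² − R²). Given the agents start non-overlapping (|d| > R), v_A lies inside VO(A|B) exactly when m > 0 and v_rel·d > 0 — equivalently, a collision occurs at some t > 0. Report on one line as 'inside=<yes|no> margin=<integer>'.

d = (-15, 9),  |d|² = 306;  R = 4+2 = 6,  c = 306−6² = 270
v_rel = (-11, 9),  |v_rel|² = 202;  v_rel·d = (-11)·(-15) + (9)·(9) = 246
202·t² − 492·t + 270 = 0  ⇒  m = 246² − 202·270 = 5976
m = 5976 > 0,  v_rel·d = 246 > 0  ⇒  inside

inside=yes margin=5976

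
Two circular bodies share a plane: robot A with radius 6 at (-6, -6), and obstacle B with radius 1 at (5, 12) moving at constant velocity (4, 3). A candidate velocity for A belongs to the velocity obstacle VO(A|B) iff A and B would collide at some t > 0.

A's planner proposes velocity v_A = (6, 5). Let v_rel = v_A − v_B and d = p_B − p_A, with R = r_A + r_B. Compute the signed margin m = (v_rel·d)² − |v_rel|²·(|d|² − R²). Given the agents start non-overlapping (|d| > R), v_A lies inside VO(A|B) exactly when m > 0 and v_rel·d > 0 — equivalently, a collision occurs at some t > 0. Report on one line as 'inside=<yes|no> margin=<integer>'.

d = (11, 18),  |d|² = 445;  R = 6+1 = 7,  c = 445−7² = 396
v_rel = (2, 2),  |v_rel|² = 8;  v_rel·d = (2)·(11) + (2)·(18) = 58
8·t² − 116·t + 396 = 0  ⇒  m = 58² − 8·396 = 196
m = 196 > 0,  v_rel·d = 58 > 0  ⇒  inside

inside=yes margin=196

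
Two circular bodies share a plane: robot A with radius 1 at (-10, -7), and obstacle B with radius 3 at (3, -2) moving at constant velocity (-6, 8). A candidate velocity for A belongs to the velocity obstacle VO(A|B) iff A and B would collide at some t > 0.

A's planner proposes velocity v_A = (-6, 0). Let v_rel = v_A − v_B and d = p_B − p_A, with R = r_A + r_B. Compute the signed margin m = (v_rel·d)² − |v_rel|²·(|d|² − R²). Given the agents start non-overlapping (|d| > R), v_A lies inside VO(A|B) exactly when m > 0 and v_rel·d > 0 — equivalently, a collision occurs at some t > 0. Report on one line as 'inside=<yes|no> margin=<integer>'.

d = (13, 5),  |d|² = 194;  R = 1+3 = 4,  c = 194−4² = 178
v_rel = (0, -8),  |v_rel|² = 64;  v_rel·d = (0)·(13) + (-8)·(5) = -40
64·t² + 80·t + 178 = 0  ⇒  m = (-40)² − 64·178 = -9792
m = -9792 < 0,  v_rel·d = -40 < 0  ⇒  outside

inside=no margin=-9792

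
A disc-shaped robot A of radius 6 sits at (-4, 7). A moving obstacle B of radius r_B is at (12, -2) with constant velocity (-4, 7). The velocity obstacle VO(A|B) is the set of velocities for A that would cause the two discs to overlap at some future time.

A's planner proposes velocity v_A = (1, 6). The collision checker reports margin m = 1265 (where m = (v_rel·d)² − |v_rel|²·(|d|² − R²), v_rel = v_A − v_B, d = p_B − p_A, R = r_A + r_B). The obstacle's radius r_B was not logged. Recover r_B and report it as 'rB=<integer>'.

m = 1265
d = (16, -9);  v_rel = (5, -1),  |v_rel|² = 26
v_rel×d = (5)·(-9) − (-1)·(16) = -29
since m = R²·26 − (-29)²:  R² = (841 + 1265) / 26 = 81
R = √81 = 9  ⇒  r_B = 9 − 6 = 3

rB=3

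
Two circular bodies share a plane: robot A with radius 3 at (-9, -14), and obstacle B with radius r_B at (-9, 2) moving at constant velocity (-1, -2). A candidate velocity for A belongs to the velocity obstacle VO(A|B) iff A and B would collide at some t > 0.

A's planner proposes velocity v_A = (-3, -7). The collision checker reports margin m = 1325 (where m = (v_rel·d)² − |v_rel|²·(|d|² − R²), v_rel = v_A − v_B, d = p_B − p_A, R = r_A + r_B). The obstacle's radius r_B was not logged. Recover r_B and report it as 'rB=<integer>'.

m = 1325
d = (0, 16);  v_rel = (-2, -5),  |v_rel|² = 29
v_rel×d = (-2)·(16) − (-5)·(0) = -32
since m = R²·29 − (-32)²:  R² = (1024 + 1325) / 29 = 81
R = √81 = 9  ⇒  r_B = 9 − 3 = 6

rB=6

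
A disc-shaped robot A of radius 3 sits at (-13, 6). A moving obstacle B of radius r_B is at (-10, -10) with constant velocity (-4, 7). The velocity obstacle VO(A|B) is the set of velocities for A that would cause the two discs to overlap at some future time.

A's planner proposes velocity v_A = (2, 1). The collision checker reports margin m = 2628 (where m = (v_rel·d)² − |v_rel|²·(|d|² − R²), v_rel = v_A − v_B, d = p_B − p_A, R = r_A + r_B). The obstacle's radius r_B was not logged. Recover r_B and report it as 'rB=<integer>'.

m = 2628
d = (3, -16);  v_rel = (6, -6),  |v_rel|² = 72
v_rel×d = (6)·(-16) − (-6)·(3) = -78
since m = R²·72 − (-78)²:  R² = (6084 + 2628) / 72 = 121
R = √121 = 11  ⇒  r_B = 11 − 3 = 8

rB=8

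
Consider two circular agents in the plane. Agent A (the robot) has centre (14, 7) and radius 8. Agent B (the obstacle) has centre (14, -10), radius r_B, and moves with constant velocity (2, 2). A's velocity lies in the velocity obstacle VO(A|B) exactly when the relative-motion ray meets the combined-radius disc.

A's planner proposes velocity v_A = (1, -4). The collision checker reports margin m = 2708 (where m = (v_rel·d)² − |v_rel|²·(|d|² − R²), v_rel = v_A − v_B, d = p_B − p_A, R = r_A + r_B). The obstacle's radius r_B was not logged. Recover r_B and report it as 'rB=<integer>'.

m = 2708
d = (0, -17);  v_rel = (-1, -6),  |v_rel|² = 37
v_rel×d = (-1)·(-17) − (-6)·(0) = 17
since m = R²·37 − 17²:  R² = (289 + 2708) / 37 = 81
R = √81 = 9  ⇒  r_B = 9 − 8 = 1

rB=1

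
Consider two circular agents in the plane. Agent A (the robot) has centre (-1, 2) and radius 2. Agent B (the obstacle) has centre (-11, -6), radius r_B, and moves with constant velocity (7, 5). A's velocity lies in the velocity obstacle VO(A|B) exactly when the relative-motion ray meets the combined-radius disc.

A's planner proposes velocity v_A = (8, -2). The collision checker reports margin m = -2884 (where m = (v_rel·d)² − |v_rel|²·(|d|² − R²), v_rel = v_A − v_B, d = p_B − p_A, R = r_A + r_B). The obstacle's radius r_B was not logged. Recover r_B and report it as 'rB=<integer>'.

m = -2884
d = (-10, -8);  v_rel = (1, -7),  |v_rel|² = 50
v_rel×d = (1)·(-8) − (-7)·(-10) = -78
since m = R²·50 − (-78)²:  R² = (6084 + -2884) / 50 = 64
R = √64 = 8  ⇒  r_B = 8 − 2 = 6

rB=6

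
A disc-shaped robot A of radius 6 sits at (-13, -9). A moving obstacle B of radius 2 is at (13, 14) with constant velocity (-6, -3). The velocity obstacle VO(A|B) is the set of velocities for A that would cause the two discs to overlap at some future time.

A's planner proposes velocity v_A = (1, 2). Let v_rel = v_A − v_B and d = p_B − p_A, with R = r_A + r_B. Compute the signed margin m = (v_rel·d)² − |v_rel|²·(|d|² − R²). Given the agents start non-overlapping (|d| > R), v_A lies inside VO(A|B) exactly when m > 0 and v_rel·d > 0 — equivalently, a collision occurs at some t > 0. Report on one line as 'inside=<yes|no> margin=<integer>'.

d = (26, 23),  |d|² = 1205;  R = 6+2 = 8,  c = 1205−8² = 1141
v_rel = (7, 5),  |v_rel|² = 74;  v_rel·d = (7)·(26) + (5)·(23) = 297
74·t² − 594·t + 1141 = 0  ⇒  m = 297² − 74·1141 = 3775
m = 3775 > 0,  v_rel·d = 297 > 0  ⇒  inside

inside=yes margin=3775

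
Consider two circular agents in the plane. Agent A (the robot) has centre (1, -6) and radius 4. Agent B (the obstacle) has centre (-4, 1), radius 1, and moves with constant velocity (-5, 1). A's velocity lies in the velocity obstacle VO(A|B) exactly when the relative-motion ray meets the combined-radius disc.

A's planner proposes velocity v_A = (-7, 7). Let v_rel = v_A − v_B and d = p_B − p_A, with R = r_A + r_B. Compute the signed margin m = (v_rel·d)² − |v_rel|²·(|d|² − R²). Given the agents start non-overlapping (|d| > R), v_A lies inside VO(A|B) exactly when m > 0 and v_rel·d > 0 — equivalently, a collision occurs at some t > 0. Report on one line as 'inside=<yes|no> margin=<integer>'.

d = (-5, 7),  |d|² = 74;  R = 4+1 = 5,  c = 74−5² = 49
v_rel = (-2, 6),  |v_rel|² = 40;  v_rel·d = (-2)·(-5) + (6)·(7) = 52
40·t² − 104·t + 49 = 0  ⇒  m = 52² − 40·49 = 744
m = 744 > 0,  v_rel·d = 52 > 0  ⇒  inside

inside=yes margin=744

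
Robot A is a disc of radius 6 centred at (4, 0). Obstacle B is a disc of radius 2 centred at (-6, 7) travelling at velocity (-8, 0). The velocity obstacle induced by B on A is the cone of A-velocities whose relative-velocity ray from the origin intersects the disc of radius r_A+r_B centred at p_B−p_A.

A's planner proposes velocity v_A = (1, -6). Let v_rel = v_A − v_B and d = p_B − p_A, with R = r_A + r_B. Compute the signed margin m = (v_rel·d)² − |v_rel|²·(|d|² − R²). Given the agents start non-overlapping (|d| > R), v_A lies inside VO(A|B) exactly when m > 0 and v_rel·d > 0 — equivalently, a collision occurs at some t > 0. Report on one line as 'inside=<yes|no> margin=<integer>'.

d = (-10, 7),  |d|² = 149;  R = 6+2 = 8,  c = 149−8² = 85
v_rel = (9, -6),  |v_rel|² = 117;  v_rel·d = (9)·(-10) + (-6)·(7) = -132
117·t² + 264·t + 85 = 0  ⇒  m = (-132)² − 117·85 = 7479
m = 7479 > 0,  v_rel·d = -132 < 0  ⇒  outside

inside=no margin=7479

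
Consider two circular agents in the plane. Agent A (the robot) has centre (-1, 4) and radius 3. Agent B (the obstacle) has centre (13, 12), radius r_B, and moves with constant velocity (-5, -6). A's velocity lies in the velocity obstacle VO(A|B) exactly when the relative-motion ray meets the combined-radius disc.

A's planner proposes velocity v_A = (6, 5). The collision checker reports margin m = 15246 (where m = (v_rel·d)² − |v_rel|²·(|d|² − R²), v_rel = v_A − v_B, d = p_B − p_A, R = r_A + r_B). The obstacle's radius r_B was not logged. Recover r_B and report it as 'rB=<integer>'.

m = 15246
d = (14, 8);  v_rel = (11, 11),  |v_rel|² = 242
v_rel×d = (11)·(8) − (11)·(14) = -66
since m = R²·242 − (-66)²:  R² = (4356 + 15246) / 242 = 81
R = √81 = 9  ⇒  r_B = 9 − 3 = 6

rB=6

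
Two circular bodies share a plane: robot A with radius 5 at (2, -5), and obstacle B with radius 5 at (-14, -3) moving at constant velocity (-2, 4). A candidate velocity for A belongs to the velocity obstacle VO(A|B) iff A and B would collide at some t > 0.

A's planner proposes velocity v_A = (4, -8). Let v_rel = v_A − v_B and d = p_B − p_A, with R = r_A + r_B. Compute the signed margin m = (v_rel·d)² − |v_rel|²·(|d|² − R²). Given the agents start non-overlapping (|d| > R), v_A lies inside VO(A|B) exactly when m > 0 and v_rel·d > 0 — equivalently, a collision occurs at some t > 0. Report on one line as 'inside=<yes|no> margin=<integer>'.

d = (-16, 2),  |d|² = 260;  R = 5+5 = 10,  c = 260−10² = 160
v_rel = (6, -12),  |v_rel|² = 180;  v_rel·d = (6)·(-16) + (-12)·(2) = -120
180·t² + 240·t + 160 = 0  ⇒  m = (-120)² − 180·160 = -14400
m = -14400 < 0,  v_rel·d = -120 < 0  ⇒  outside

inside=no margin=-14400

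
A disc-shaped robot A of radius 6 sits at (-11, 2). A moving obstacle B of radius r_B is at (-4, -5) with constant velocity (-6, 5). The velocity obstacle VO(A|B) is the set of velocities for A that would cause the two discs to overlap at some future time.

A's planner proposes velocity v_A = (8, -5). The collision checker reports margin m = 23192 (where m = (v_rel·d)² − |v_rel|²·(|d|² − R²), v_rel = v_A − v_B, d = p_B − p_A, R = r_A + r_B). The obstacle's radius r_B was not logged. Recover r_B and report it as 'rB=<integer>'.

m = 23192
d = (7, -7);  v_rel = (14, -10),  |v_rel|² = 296
v_rel×d = (14)·(-7) − (-10)·(7) = -28
since m = R²·296 − (-28)²:  R² = (784 + 23192) / 296 = 81
R = √81 = 9  ⇒  r_B = 9 − 6 = 3

rB=3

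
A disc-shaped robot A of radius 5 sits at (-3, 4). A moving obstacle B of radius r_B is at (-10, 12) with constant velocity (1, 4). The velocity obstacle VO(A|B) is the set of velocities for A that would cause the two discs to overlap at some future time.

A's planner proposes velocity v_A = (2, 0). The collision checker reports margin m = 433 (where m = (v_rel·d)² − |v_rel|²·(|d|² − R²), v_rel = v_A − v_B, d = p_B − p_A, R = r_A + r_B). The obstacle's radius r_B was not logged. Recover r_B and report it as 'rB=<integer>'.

m = 433
d = (-7, 8);  v_rel = (1, -4),  |v_rel|² = 17
v_rel×d = (1)·(8) − (-4)·(-7) = -20
since m = R²·17 − (-20)²:  R² = (400 + 433) / 17 = 49
R = √49 = 7  ⇒  r_B = 7 − 5 = 2

rB=2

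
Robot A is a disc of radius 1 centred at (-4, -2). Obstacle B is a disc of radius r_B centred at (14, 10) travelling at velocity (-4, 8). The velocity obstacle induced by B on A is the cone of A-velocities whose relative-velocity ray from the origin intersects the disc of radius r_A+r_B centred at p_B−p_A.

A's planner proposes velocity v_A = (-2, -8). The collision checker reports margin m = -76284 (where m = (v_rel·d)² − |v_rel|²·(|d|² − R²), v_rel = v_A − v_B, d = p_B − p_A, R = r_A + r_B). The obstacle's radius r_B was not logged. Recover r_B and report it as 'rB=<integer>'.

m = -76284
d = (18, 12);  v_rel = (2, -16),  |v_rel|² = 260
v_rel×d = (2)·(12) − (-16)·(18) = 312
since m = R²·260 − 312²:  R² = (97344 + -76284) / 260 = 81
R = √81 = 9  ⇒  r_B = 9 − 1 = 8

rB=8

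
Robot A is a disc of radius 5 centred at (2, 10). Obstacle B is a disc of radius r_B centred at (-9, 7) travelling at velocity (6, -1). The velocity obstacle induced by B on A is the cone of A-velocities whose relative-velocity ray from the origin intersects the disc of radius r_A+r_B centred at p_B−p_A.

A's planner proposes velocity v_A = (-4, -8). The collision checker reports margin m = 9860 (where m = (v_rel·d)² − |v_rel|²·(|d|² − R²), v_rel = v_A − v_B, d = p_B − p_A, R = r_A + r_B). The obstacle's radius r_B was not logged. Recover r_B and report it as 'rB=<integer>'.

m = 9860
d = (-11, -3);  v_rel = (-10, -7),  |v_rel|² = 149
v_rel×d = (-10)·(-3) − (-7)·(-11) = -47
since m = R²·149 − (-47)²:  R² = (2209 + 9860) / 149 = 81
R = √81 = 9  ⇒  r_B = 9 − 5 = 4

rB=4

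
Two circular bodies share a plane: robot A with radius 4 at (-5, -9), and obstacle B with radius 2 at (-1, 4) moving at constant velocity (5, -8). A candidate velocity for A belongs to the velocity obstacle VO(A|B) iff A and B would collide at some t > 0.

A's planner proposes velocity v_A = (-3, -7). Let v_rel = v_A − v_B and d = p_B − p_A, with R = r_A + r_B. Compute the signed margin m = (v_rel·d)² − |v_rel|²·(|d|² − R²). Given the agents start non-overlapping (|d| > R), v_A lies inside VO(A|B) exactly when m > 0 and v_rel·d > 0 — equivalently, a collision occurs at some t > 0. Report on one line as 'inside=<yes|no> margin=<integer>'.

d = (4, 13),  |d|² = 185;  R = 4+2 = 6,  c = 185−6² = 149
v_rel = (-8, 1),  |v_rel|² = 65;  v_rel·d = (-8)·(4) + (1)·(13) = -19
65·t² + 38·t + 149 = 0  ⇒  m = (-19)² − 65·149 = -9324
m = -9324 < 0,  v_rel·d = -19 < 0  ⇒  outside

inside=no margin=-9324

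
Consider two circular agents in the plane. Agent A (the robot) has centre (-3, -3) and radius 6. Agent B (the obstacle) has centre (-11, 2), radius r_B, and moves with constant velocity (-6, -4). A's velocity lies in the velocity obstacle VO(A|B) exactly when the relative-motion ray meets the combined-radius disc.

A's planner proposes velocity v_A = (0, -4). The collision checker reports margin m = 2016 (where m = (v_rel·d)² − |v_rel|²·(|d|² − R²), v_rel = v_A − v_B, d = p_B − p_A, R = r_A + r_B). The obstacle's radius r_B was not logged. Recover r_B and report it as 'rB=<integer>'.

m = 2016
d = (-8, 5);  v_rel = (6, 0),  |v_rel|² = 36
v_rel×d = (6)·(5) − (0)·(-8) = 30
since m = R²·36 − 30²:  R² = (900 + 2016) / 36 = 81
R = √81 = 9  ⇒  r_B = 9 − 6 = 3

rB=3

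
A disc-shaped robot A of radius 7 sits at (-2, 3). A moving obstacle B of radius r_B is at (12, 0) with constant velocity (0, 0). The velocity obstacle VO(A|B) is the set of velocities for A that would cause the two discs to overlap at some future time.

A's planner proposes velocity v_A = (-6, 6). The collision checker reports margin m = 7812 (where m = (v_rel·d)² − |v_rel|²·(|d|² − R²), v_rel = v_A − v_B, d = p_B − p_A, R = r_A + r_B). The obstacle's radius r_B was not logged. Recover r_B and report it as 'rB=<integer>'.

m = 7812
d = (14, -3);  v_rel = (-6, 6),  |v_rel|² = 72
v_rel×d = (-6)·(-3) − (6)·(14) = -66
since m = R²·72 − (-66)²:  R² = (4356 + 7812) / 72 = 169
R = √169 = 13  ⇒  r_B = 13 − 7 = 6

rB=6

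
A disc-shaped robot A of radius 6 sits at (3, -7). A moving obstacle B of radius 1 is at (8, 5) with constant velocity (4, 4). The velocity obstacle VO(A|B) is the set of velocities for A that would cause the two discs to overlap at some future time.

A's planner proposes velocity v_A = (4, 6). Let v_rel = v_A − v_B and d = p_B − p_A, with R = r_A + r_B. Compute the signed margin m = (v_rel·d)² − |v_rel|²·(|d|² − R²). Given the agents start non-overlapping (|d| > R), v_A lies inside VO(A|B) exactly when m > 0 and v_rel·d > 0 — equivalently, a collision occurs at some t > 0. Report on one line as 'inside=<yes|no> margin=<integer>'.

d = (5, 12),  |d|² = 169;  R = 6+1 = 7,  c = 169−7² = 120
v_rel = (0, 2),  |v_rel|² = 4;  v_rel·d = (0)·(5) + (2)·(12) = 24
4·t² − 48·t + 120 = 0  ⇒  m = 24² − 4·120 = 96
m = 96 > 0,  v_rel·d = 24 > 0  ⇒  inside

inside=yes margin=96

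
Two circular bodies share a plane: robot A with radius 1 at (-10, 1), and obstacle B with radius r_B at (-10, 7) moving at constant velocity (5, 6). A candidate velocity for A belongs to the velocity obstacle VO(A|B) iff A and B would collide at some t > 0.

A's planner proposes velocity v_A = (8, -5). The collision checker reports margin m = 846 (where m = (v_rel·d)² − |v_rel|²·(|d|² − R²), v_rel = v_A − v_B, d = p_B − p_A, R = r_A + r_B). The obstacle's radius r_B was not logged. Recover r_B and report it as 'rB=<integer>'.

m = 846
d = (0, 6);  v_rel = (3, -11),  |v_rel|² = 130
v_rel×d = (3)·(6) − (-11)·(0) = 18
since m = R²·130 − 18²:  R² = (324 + 846) / 130 = 9
R = √9 = 3  ⇒  r_B = 3 − 1 = 2

rB=2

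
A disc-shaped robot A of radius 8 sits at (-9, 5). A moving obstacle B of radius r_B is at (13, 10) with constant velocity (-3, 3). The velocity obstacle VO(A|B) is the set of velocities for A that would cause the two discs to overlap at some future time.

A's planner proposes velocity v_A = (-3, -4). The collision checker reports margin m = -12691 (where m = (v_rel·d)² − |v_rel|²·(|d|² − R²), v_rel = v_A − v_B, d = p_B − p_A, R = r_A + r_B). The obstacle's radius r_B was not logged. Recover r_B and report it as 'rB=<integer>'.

m = -12691
d = (22, 5);  v_rel = (0, -7),  |v_rel|² = 49
v_rel×d = (0)·(5) − (-7)·(22) = 154
since m = R²·49 − 154²:  R² = (23716 + -12691) / 49 = 225
R = √225 = 15  ⇒  r_B = 15 − 8 = 7

rB=7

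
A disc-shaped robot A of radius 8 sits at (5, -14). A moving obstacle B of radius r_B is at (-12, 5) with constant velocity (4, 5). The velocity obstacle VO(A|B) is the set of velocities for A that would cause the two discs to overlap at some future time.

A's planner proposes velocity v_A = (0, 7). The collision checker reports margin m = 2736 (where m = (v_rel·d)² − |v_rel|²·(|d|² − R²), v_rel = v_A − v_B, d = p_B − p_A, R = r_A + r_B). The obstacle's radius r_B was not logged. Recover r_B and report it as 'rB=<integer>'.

m = 2736
d = (-17, 19);  v_rel = (-4, 2),  |v_rel|² = 20
v_rel×d = (-4)·(19) − (2)·(-17) = -42
since m = R²·20 − (-42)²:  R² = (1764 + 2736) / 20 = 225
R = √225 = 15  ⇒  r_B = 15 − 8 = 7

rB=7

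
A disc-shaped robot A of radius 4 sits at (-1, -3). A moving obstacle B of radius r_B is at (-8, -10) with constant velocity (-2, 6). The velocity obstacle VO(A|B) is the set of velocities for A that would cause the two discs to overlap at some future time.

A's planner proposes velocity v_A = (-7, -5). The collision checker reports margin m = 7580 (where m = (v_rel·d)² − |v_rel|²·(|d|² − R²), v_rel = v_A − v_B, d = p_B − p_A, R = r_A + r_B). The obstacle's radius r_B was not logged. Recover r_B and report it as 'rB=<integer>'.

m = 7580
d = (-7, -7);  v_rel = (-5, -11),  |v_rel|² = 146
v_rel×d = (-5)·(-7) − (-11)·(-7) = -42
since m = R²·146 − (-42)²:  R² = (1764 + 7580) / 146 = 64
R = √64 = 8  ⇒  r_B = 8 − 4 = 4

rB=4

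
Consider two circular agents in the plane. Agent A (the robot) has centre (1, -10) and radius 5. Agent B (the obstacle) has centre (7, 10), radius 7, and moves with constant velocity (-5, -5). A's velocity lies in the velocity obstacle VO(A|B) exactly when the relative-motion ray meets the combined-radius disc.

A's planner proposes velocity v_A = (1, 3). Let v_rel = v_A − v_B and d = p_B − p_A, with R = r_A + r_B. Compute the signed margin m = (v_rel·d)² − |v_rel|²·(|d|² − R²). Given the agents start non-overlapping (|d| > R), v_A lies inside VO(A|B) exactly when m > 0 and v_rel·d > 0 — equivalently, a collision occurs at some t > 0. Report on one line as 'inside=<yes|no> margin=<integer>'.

d = (6, 20),  |d|² = 436;  R = 5+7 = 12,  c = 436−12² = 292
v_rel = (6, 8),  |v_rel|² = 100;  v_rel·d = (6)·(6) + (8)·(20) = 196
100·t² − 392·t + 292 = 0  ⇒  m = 196² − 100·292 = 9216
m = 9216 > 0,  v_rel·d = 196 > 0  ⇒  inside

inside=yes margin=9216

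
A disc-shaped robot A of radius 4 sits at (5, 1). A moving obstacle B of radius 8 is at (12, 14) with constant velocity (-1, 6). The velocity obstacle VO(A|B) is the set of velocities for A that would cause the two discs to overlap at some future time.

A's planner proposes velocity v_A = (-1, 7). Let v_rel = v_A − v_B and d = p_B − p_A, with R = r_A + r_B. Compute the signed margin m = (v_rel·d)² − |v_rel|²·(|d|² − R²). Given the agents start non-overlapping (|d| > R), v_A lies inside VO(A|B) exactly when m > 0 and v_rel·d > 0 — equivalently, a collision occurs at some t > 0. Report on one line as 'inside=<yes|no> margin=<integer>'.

d = (7, 13),  |d|² = 218;  R = 4+8 = 12,  c = 218−12² = 74
v_rel = (0, 1),  |v_rel|² = 1;  v_rel·d = (0)·(7) + (1)·(13) = 13
1·t² − 26·t + 74 = 0  ⇒  m = 13² − 1·74 = 95
m = 95 > 0,  v_rel·d = 13 > 0  ⇒  inside

inside=yes margin=95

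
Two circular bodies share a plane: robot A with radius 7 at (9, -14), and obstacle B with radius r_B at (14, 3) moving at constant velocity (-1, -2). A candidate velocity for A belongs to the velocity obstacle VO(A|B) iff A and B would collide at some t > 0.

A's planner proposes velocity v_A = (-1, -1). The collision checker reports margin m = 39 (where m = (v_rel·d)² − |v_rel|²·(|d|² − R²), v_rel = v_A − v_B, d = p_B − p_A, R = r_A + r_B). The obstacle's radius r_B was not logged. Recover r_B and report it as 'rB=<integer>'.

m = 39
d = (5, 17);  v_rel = (0, 1),  |v_rel|² = 1
v_rel×d = (0)·(17) − (1)·(5) = -5
since m = R²·1 − (-5)²:  R² = (25 + 39) / 1 = 64
R = √64 = 8  ⇒  r_B = 8 − 7 = 1

rB=1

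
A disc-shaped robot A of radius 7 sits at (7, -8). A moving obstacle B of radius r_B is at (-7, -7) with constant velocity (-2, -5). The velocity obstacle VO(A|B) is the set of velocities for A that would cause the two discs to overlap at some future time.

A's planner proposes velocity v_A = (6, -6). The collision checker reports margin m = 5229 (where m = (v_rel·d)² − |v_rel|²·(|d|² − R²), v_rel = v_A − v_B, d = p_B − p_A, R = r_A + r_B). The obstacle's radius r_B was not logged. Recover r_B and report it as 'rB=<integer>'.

m = 5229
d = (-14, 1);  v_rel = (8, -1),  |v_rel|² = 65
v_rel×d = (8)·(1) − (-1)·(-14) = -6
since m = R²·65 − (-6)²:  R² = (36 + 5229) / 65 = 81
R = √81 = 9  ⇒  r_B = 9 − 7 = 2

rB=2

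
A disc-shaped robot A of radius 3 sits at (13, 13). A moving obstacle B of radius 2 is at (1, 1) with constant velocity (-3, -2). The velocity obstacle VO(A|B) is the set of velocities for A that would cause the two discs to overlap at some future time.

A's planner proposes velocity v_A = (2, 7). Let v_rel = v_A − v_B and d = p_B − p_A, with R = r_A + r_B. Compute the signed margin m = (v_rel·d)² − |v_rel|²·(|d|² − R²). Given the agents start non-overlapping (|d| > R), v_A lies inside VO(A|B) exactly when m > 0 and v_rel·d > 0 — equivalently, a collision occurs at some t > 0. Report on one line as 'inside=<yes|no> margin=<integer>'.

d = (-12, -12),  |d|² = 288;  R = 3+2 = 5,  c = 288−5² = 263
v_rel = (5, 9),  |v_rel|² = 106;  v_rel·d = (5)·(-12) + (9)·(-12) = -168
106·t² + 336·t + 263 = 0  ⇒  m = (-168)² − 106·263 = 346
m = 346 > 0,  v_rel·d = -168 < 0  ⇒  outside

inside=no margin=346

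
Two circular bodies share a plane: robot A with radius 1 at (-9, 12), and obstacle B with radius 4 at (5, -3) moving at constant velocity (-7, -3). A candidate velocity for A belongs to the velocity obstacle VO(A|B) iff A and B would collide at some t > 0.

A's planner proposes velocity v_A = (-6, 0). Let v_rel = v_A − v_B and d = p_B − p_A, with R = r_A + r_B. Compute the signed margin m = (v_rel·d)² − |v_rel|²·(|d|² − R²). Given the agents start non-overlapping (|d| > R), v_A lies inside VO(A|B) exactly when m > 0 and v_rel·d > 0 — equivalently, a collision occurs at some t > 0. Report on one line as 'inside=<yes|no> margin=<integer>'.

d = (14, -15),  |d|² = 421;  R = 1+4 = 5,  c = 421−5² = 396
v_rel = (1, 3),  |v_rel|² = 10;  v_rel·d = (1)·(14) + (3)·(-15) = -31
10·t² + 62·t + 396 = 0  ⇒  m = (-31)² − 10·396 = -2999
m = -2999 < 0,  v_rel·d = -31 < 0  ⇒  outside

inside=no margin=-2999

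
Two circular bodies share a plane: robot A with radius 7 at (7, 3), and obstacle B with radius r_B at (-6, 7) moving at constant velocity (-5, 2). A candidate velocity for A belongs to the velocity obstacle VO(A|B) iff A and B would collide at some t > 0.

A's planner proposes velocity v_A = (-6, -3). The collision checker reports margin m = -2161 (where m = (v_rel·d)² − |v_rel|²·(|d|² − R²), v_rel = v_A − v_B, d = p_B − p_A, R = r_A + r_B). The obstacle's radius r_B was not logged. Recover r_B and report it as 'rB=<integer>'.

m = -2161
d = (-13, 4);  v_rel = (-1, -5),  |v_rel|² = 26
v_rel×d = (-1)·(4) − (-5)·(-13) = -69
since m = R²·26 − (-69)²:  R² = (4761 + -2161) / 26 = 100
R = √100 = 10  ⇒  r_B = 10 − 7 = 3

rB=3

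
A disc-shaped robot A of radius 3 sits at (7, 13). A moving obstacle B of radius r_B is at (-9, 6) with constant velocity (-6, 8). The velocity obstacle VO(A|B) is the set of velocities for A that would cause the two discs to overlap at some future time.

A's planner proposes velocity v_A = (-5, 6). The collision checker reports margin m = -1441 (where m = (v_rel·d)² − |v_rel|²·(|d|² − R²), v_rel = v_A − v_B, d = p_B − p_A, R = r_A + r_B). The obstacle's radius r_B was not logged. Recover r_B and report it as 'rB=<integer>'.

m = -1441
d = (-16, -7);  v_rel = (1, -2),  |v_rel|² = 5
v_rel×d = (1)·(-7) − (-2)·(-16) = -39
since m = R²·5 − (-39)²:  R² = (1521 + -1441) / 5 = 16
R = √16 = 4  ⇒  r_B = 4 − 3 = 1

rB=1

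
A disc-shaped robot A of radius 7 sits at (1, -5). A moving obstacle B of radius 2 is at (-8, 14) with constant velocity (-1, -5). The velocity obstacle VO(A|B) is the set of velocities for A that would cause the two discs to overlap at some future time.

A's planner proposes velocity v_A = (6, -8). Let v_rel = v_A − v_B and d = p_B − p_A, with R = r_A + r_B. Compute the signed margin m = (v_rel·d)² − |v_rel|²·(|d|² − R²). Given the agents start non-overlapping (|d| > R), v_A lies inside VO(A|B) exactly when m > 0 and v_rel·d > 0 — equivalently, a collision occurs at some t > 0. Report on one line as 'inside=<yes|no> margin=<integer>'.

d = (-9, 19),  |d|² = 442;  R = 7+2 = 9,  c = 442−9² = 361
v_rel = (7, -3),  |v_rel|² = 58;  v_rel·d = (7)·(-9) + (-3)·(19) = -120
58·t² + 240·t + 361 = 0  ⇒  m = (-120)² − 58·361 = -6538
m = -6538 < 0,  v_rel·d = -120 < 0  ⇒  outside

inside=no margin=-6538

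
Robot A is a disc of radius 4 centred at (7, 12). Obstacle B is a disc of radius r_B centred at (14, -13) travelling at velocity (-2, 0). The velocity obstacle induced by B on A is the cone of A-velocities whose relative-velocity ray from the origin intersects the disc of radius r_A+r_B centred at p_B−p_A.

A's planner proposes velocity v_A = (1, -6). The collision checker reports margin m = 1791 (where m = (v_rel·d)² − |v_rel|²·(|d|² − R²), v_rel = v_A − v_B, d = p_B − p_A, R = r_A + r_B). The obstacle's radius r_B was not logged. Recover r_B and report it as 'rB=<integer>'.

m = 1791
d = (7, -25);  v_rel = (3, -6),  |v_rel|² = 45
v_rel×d = (3)·(-25) − (-6)·(7) = -33
since m = R²·45 − (-33)²:  R² = (1089 + 1791) / 45 = 64
R = √64 = 8  ⇒  r_B = 8 − 4 = 4

rB=4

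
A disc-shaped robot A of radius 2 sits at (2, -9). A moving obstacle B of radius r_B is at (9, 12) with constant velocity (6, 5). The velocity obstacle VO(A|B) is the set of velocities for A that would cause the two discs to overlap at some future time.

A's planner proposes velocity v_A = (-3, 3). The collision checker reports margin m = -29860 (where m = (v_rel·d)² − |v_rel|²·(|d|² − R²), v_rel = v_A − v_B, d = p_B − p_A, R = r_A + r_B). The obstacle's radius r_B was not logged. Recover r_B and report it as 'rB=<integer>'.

m = -29860
d = (7, 21);  v_rel = (-9, -2),  |v_rel|² = 85
v_rel×d = (-9)·(21) − (-2)·(7) = -175
since m = R²·85 − (-175)²:  R² = (30625 + -29860) / 85 = 9
R = √9 = 3  ⇒  r_B = 3 − 2 = 1

rB=1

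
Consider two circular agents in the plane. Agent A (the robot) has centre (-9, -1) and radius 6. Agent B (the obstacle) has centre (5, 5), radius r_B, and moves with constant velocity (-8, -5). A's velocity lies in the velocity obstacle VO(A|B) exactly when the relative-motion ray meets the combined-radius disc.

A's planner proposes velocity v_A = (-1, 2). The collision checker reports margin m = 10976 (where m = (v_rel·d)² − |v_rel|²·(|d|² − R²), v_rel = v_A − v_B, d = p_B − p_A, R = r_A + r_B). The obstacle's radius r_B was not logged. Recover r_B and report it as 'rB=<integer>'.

m = 10976
d = (14, 6);  v_rel = (7, 7),  |v_rel|² = 98
v_rel×d = (7)·(6) − (7)·(14) = -56
since m = R²·98 − (-56)²:  R² = (3136 + 10976) / 98 = 144
R = √144 = 12  ⇒  r_B = 12 − 6 = 6

rB=6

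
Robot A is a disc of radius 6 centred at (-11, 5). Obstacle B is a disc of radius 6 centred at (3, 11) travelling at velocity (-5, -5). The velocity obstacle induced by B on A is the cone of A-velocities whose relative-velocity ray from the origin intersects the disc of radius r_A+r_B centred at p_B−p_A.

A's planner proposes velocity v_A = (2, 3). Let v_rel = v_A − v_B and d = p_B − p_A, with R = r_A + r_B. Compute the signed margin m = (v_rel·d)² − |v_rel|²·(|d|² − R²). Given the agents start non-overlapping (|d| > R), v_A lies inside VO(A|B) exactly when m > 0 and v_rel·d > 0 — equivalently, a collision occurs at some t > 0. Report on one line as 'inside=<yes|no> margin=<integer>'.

d = (14, 6),  |d|² = 232;  R = 6+6 = 12,  c = 232−12² = 88
v_rel = (7, 8),  |v_rel|² = 113;  v_rel·d = (7)·(14) + (8)·(6) = 146
113·t² − 292·t + 88 = 0  ⇒  m = 146² − 113·88 = 11372
m = 11372 > 0,  v_rel·d = 146 > 0  ⇒  inside

inside=yes margin=11372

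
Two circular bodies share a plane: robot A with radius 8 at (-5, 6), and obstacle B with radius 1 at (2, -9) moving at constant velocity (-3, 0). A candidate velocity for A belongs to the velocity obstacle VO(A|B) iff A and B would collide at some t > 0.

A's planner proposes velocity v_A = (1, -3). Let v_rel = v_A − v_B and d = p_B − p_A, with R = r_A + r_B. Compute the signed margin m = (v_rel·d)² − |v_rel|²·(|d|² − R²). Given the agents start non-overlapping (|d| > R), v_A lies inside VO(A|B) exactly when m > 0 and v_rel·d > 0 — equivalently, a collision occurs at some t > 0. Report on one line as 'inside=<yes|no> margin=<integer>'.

d = (7, -15),  |d|² = 274;  R = 8+1 = 9,  c = 274−9² = 193
v_rel = (4, -3),  |v_rel|² = 25;  v_rel·d = (4)·(7) + (-3)·(-15) = 73
25·t² − 146·t + 193 = 0  ⇒  m = 73² − 25·193 = 504
m = 504 > 0,  v_rel·d = 73 > 0  ⇒  inside

inside=yes margin=504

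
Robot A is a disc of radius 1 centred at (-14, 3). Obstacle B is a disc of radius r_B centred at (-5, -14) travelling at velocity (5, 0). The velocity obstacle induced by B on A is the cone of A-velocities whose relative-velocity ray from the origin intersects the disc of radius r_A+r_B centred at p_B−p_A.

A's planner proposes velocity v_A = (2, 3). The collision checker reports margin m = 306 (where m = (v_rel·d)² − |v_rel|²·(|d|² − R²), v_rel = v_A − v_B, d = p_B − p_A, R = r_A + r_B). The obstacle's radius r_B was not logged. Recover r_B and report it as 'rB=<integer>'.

m = 306
d = (9, -17);  v_rel = (-3, 3),  |v_rel|² = 18
v_rel×d = (-3)·(-17) − (3)·(9) = 24
since m = R²·18 − 24²:  R² = (576 + 306) / 18 = 49
R = √49 = 7  ⇒  r_B = 7 − 1 = 6

rB=6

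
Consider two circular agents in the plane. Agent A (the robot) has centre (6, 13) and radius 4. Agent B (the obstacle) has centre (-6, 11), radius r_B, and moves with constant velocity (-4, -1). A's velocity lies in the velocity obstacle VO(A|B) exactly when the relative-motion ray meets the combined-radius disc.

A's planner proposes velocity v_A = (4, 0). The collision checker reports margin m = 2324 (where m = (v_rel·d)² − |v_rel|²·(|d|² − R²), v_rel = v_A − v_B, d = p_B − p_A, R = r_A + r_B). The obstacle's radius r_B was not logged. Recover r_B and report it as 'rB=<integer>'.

m = 2324
d = (-12, -2);  v_rel = (8, 1),  |v_rel|² = 65
v_rel×d = (8)·(-2) − (1)·(-12) = -4
since m = R²·65 − (-4)²:  R² = (16 + 2324) / 65 = 36
R = √36 = 6  ⇒  r_B = 6 − 4 = 2

rB=2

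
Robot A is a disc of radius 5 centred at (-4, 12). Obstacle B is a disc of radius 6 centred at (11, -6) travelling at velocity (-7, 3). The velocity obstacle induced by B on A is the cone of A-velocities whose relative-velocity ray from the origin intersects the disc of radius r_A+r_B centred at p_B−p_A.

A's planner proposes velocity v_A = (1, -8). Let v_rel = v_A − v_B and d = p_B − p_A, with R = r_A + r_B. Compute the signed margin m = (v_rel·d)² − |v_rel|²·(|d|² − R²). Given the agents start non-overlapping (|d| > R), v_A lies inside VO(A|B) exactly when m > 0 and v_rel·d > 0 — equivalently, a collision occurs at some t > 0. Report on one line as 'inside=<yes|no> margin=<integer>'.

d = (15, -18),  |d|² = 549;  R = 5+6 = 11,  c = 549−11² = 428
v_rel = (8, -11),  |v_rel|² = 185;  v_rel·d = (8)·(15) + (-11)·(-18) = 318
185·t² − 636·t + 428 = 0  ⇒  m = 318² − 185·428 = 21944
m = 21944 > 0,  v_rel·d = 318 > 0  ⇒  inside

inside=yes margin=21944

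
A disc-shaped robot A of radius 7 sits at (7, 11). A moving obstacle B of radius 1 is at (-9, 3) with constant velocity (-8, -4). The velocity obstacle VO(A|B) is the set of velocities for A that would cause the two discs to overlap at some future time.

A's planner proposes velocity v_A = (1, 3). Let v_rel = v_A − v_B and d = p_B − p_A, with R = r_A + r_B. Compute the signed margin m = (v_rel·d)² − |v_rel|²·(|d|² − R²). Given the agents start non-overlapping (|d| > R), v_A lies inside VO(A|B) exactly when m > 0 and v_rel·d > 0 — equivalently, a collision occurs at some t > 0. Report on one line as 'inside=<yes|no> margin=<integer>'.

d = (-16, -8),  |d|² = 320;  R = 7+1 = 8,  c = 320−8² = 256
v_rel = (9, 7),  |v_rel|² = 130;  v_rel·d = (9)·(-16) + (7)·(-8) = -200
130·t² + 400·t + 256 = 0  ⇒  m = (-200)² − 130·256 = 6720
m = 6720 > 0,  v_rel·d = -200 < 0  ⇒  outside

inside=no margin=6720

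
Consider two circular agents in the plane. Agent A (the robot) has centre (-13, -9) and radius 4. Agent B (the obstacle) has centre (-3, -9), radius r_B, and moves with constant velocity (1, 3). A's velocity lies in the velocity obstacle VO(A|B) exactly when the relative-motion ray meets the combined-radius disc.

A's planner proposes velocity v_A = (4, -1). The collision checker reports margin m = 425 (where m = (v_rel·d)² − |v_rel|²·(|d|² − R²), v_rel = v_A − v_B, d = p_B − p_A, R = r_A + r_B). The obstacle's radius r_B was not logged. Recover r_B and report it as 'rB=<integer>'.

m = 425
d = (10, 0);  v_rel = (3, -4),  |v_rel|² = 25
v_rel×d = (3)·(0) − (-4)·(10) = 40
since m = R²·25 − 40²:  R² = (1600 + 425) / 25 = 81
R = √81 = 9  ⇒  r_B = 9 − 4 = 5

rB=5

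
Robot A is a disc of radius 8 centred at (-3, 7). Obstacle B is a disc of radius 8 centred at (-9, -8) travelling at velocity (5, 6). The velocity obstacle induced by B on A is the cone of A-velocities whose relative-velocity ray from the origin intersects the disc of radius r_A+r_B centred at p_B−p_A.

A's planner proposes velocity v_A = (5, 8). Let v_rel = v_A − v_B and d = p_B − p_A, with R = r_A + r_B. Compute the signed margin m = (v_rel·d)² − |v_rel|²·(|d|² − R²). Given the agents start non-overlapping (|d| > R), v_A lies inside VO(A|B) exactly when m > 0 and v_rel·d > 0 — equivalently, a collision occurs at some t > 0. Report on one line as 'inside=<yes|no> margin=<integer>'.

d = (-6, -15),  |d|² = 261;  R = 8+8 = 16,  c = 261−16² = 5
v_rel = (0, 2),  |v_rel|² = 4;  v_rel·d = (0)·(-6) + (2)·(-15) = -30
4·t² + 60·t + 5 = 0  ⇒  m = (-30)² − 4·5 = 880
m = 880 > 0,  v_rel·d = -30 < 0  ⇒  outside

inside=no margin=880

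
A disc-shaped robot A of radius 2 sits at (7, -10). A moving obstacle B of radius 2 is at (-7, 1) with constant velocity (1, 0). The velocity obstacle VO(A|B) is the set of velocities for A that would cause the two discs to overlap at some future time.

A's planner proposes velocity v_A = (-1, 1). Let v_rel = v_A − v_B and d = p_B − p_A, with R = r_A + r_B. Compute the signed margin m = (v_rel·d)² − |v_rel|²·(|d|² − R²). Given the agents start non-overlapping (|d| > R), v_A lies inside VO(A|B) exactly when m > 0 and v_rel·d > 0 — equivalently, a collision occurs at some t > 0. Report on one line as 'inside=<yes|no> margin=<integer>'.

d = (-14, 11),  |d|² = 317;  R = 2+2 = 4,  c = 317−4² = 301
v_rel = (-2, 1),  |v_rel|² = 5;  v_rel·d = (-2)·(-14) + (1)·(11) = 39
5·t² − 78·t + 301 = 0  ⇒  m = 39² − 5·301 = 16
m = 16 > 0,  v_rel·d = 39 > 0  ⇒  inside

inside=yes margin=16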